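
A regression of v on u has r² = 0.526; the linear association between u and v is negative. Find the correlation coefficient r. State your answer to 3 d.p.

|r| = √0.526 = 0.725
The association is negative, so r = −0.725.

-0.725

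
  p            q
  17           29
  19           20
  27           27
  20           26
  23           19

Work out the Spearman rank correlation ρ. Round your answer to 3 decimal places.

-0.300

Rank p: 1, 2, 5, 3, 4
Rank q: 5, 2, 4, 3, 1
d = rank(p) − rank(q): -4, 0, 1, 0, 3; Σd² = 26
ρ = 1 − 6Σd² / [n(n²−1)] = 1 − 6×26 / (5×24) = 1 − 156/120 ≈ -0.300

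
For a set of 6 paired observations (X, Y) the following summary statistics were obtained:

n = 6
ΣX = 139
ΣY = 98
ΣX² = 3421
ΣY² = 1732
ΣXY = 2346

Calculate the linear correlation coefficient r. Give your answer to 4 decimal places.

r = (nΣXY − ΣXΣY) / √[(nΣX² − (ΣX)²)(nΣY² − (ΣY)²)]
Numerator: 6×2346 − 139×98 = 454
Denominator: √[(20526 − 19321)(10392 − 9604)] = √[1205 × 788] = 974.4434
r = 454 / 974.4434 ≈ 0.4659

0.4659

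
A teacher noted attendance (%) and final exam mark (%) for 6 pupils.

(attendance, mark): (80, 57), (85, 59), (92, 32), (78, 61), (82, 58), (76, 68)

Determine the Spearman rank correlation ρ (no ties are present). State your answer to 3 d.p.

Rank attendance: 3, 5, 6, 2, 4, 1
Rank mark: 2, 4, 1, 5, 3, 6
d = rank(attendance) − rank(mark): 1, 1, 5, -3, 1, -5; Σd² = 62
ρ = 1 − 6Σd² / [n(n²−1)] = 1 − 6×62 / (6×35) = 1 − 372/210 ≈ -0.771

-0.771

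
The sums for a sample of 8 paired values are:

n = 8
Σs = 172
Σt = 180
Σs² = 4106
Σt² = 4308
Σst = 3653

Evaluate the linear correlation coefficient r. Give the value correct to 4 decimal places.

r = (nΣst − ΣsΣt) / √[(nΣs² − (Σs)²)(nΣt² − (Σt)²)]
Numerator: 8×3653 − 172×180 = -1736
Denominator: √[(32848 − 29584)(34464 − 32400)] = √[3264 × 2064] = 2595.5531
r = -1736 / 2595.5531 ≈ -0.6688

-0.6688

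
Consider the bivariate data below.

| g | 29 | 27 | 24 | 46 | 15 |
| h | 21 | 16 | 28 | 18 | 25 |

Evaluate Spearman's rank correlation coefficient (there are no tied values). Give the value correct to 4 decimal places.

Rank g: 4, 3, 2, 5, 1
Rank h: 3, 1, 5, 2, 4
d = rank(g) − rank(h): 1, 2, -3, 3, -3; Σd² = 32
ρ = 1 − 6Σd² / [n(n²−1)] = 1 − 6×32 / (5×24) = 1 − 192/120 ≈ -0.6000

-0.6000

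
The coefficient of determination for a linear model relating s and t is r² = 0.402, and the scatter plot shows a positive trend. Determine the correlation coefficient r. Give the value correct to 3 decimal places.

0.634

|r| = √0.402 = 0.634
The association is positive, so r = 0.634.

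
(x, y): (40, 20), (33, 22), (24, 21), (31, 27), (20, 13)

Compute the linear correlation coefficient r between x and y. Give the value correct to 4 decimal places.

0.4964

n = 5, Σx = 148, Σy = 103, Σx² = 4626, Σy² = 2223, Σxy = 3127
nΣxy − ΣxΣy = 15635 − 15244 = 391
nΣx² − (Σx)² = 23130 − 21904 = 1226; nΣy² − (Σy)² = 11115 − 10609 = 506
r = 391 / √(1226 × 506) = 391 / 787.6268 ≈ 0.4964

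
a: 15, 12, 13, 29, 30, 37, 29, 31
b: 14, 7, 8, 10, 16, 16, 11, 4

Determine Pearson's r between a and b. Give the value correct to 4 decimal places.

n = 8, Σa = 196, Σb = 86, Σa² = 5450, Σb² = 1058, Σab = 2203
nΣab − ΣaΣb = 17624 − 16856 = 768
nΣa² − (Σa)² = 43600 − 38416 = 5184; nΣb² − (Σb)² = 8464 − 7396 = 1068
r = 768 / √(5184 × 1068) = 768 / 2352.9794 ≈ 0.3264

0.3264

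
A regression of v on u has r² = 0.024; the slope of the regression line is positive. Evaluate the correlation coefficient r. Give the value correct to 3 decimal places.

0.155

|r| = √0.024 = 0.155
The association is positive, so r = 0.155.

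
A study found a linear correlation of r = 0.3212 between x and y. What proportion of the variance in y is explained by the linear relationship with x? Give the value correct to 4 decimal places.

0.1032

r² = (0.3212)² = 0.1032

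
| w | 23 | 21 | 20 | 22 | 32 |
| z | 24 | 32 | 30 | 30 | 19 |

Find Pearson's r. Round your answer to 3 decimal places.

-0.904

n = 5, Σw = 118, Σz = 135, Σw² = 2878, Σz² = 3761, Σwz = 3092
nΣwz − ΣwΣz = 15460 − 15930 = -470
nΣw² − (Σw)² = 14390 − 13924 = 466; nΣz² − (Σz)² = 18805 − 18225 = 580
r = -470 / √(466 × 580) = -470 / 519.8846 ≈ -0.904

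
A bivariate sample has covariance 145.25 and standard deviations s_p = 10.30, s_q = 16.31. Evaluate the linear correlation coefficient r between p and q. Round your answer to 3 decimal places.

r = Cov(p,q) / (s_p · s_q) = 145.25 / (10.30 × 16.31)
  = 145.25 / 167.9930 ≈ 0.865

0.865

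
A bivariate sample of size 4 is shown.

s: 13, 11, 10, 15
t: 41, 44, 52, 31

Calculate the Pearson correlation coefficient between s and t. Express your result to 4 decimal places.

n = 4, Σs = 49, Σt = 168, Σs² = 615, Σt² = 7282, Σst = 2002
nΣst − ΣsΣt = 8008 − 8232 = -224
nΣs² − (Σs)² = 2460 − 2401 = 59; nΣt² − (Σt)² = 29128 − 28224 = 904
r = -224 / √(59 × 904) = -224 / 230.9459 ≈ -0.9699

-0.9699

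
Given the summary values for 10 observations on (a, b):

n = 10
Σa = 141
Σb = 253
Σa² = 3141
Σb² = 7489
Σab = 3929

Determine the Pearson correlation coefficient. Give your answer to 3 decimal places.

r = (nΣab − ΣaΣb) / √[(nΣa² − (Σa)²)(nΣb² − (Σb)²)]
Numerator: 10×3929 − 141×253 = 3617
Denominator: √[(31410 − 19881)(74890 − 64009)] = √[11529 × 10881] = 11200.3147
r = 3617 / 11200.3147 ≈ 0.323

0.323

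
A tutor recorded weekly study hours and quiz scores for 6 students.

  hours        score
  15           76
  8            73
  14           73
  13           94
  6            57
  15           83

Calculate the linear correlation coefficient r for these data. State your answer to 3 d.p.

n = 6, Σx = 71, Σy = 456, Σx² = 915, Σy² = 35408, Σxy = 5555
nΣxy − ΣxΣy = 33330 − 32376 = 954
nΣx² − (Σx)² = 5490 − 5041 = 449; nΣy² − (Σy)² = 212448 − 207936 = 4512
r = 954 / √(449 × 4512) = 954 / 1423.3369 ≈ 0.670

0.670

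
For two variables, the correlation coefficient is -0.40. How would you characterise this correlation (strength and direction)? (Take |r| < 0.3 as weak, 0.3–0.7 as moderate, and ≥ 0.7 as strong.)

moderate negative

r = -0.40 < 0 so the relationship is negative.
|r| = 0.40, which falls in the moderate range.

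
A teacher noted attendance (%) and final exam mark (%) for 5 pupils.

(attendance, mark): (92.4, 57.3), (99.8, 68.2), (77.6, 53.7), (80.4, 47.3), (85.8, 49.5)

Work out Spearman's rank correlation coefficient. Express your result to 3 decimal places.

0.700

Rank attendance: 4, 5, 1, 2, 3
Rank mark: 4, 5, 3, 1, 2
d = rank(attendance) − rank(mark): 0, 0, -2, 1, 1; Σd² = 6
ρ = 1 − 6Σd² / [n(n²−1)] = 1 − 6×6 / (5×24) = 1 − 36/120 ≈ 0.700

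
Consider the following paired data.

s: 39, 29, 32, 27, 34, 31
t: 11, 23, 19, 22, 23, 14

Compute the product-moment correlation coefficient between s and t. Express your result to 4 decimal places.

n = 6, Σs = 192, Σt = 112, Σs² = 6232, Σt² = 2220, Σst = 3514
nΣst − ΣsΣt = 21084 − 21504 = -420
nΣs² − (Σs)² = 37392 − 36864 = 528; nΣt² − (Σt)² = 13320 − 12544 = 776
r = -420 / √(528 × 776) = -420 / 640.1000 ≈ -0.6561

-0.6561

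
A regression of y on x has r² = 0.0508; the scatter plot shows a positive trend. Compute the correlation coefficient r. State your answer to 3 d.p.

0.225

|r| = √0.0508 = 0.225
The association is positive, so r = 0.225.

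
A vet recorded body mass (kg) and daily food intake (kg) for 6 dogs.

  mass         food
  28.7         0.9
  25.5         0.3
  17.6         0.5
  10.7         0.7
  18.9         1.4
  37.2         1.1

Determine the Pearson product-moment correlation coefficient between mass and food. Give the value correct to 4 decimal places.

0.2106

n = 6, Σx = 138.6, Σy = 4.9, Σx² = 3639.24, Σy² = 4.81, Σxy = 117.15
nΣxy − ΣxΣy = 702.9 − 679.14 = 23.76
nΣx² − (Σx)² = 21835.44 − 19209.96 = 2625.48; nΣy² − (Σy)² = 28.86 − 24.01 = 4.85
r = 23.76 / √(2625.48 × 4.85) = 23.76 / 112.8432 ≈ 0.2106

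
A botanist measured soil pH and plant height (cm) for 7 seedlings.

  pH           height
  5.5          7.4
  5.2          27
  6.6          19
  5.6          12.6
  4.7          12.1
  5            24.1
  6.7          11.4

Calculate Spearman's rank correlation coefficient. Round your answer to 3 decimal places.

Rank pH: 4, 3, 6, 5, 1, 2, 7
Rank height: 1, 7, 5, 4, 3, 6, 2
d = rank(pH) − rank(height): 3, -4, 1, 1, -2, -4, 5; Σd² = 72
ρ = 1 − 6Σd² / [n(n²−1)] = 1 − 6×72 / (7×48) = 1 − 432/336 ≈ -0.286

-0.286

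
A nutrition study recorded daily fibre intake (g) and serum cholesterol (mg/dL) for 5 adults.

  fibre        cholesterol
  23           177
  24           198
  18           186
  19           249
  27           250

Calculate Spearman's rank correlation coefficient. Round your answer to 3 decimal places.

Rank fibre: 3, 4, 1, 2, 5
Rank cholesterol: 1, 3, 2, 4, 5
d = rank(fibre) − rank(cholesterol): 2, 1, -1, -2, 0; Σd² = 10
ρ = 1 − 6Σd² / [n(n²−1)] = 1 − 6×10 / (5×24) = 1 − 60/120 ≈ 0.500

0.500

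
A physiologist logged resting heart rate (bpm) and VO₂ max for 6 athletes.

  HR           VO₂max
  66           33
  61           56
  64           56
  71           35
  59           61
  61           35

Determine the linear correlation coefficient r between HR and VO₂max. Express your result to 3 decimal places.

n = 6, Σx = 382, Σy = 276, Σx² = 24416, Σy² = 13532, Σxy = 17397
nΣxy − ΣxΣy = 104382 − 105432 = -1050
nΣx² − (Σx)² = 146496 − 145924 = 572; nΣy² − (Σy)² = 81192 − 76176 = 5016
r = -1050 / √(572 × 5016) = -1050 / 1693.8571 ≈ -0.620

-0.620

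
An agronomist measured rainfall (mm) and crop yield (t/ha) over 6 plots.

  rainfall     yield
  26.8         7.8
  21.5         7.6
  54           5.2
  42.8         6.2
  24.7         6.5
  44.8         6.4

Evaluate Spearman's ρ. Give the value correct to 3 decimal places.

-0.771

Rank rainfall: 3, 1, 6, 4, 2, 5
Rank yield: 6, 5, 1, 2, 4, 3
d = rank(rainfall) − rank(yield): -3, -4, 5, 2, -2, 2; Σd² = 62
ρ = 1 − 6Σd² / [n(n²−1)] = 1 − 6×62 / (6×35) = 1 − 372/210 ≈ -0.771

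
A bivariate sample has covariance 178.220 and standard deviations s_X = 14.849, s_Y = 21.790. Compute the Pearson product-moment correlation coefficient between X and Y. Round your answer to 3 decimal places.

0.551

r = Cov(X,Y) / (s_X · s_Y) = 178.220 / (14.849 × 21.790)
  = 178.220 / 323.5597 ≈ 0.551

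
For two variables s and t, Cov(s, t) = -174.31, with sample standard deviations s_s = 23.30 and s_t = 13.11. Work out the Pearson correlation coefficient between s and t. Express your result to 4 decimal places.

r = Cov(s,t) / (s_s · s_t) = -174.31 / (23.30 × 13.11)
  = -174.31 / 305.4630 ≈ -0.5706

-0.5706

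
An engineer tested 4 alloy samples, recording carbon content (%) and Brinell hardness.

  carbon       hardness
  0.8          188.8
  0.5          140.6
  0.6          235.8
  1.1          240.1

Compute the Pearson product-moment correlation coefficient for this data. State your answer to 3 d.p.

0.620

n = 4, Σx = 3, Σy = 805.3, Σx² = 2.46, Σy² = 168663.45, Σxy = 626.93
nΣxy − ΣxΣy = 2507.72 − 2415.9 = 91.82
nΣx² − (Σx)² = 9.84 − 9 = 0.84; nΣy² − (Σy)² = 674653.8 − 648508.09 = 26145.71
r = 91.82 / √(0.84 × 26145.71) = 91.82 / 148.1972 ≈ 0.620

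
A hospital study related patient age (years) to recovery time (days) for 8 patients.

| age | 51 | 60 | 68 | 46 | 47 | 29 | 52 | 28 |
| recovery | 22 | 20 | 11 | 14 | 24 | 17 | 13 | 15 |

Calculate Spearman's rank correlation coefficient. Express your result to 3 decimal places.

Rank age: 5, 7, 8, 3, 4, 2, 6, 1
Rank recovery: 7, 6, 1, 3, 8, 5, 2, 4
d = rank(age) − rank(recovery): -2, 1, 7, 0, -4, -3, 4, -3; Σd² = 104
ρ = 1 − 6Σd² / [n(n²−1)] = 1 − 6×104 / (8×63) = 1 − 624/504 ≈ -0.238

-0.238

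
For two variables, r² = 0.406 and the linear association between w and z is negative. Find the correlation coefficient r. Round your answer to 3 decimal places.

|r| = √0.406 = 0.637
The association is negative, so r = −0.637.

-0.637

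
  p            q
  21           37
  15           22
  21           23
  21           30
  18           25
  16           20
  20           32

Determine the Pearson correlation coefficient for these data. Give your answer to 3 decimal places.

n = 7, Σp = 132, Σq = 189, Σp² = 2528, Σq² = 5331, Σpq = 3630
nΣpq − ΣpΣq = 25410 − 24948 = 462
nΣp² − (Σp)² = 17696 − 17424 = 272; nΣq² − (Σq)² = 37317 − 35721 = 1596
r = 462 / √(272 × 1596) = 462 / 658.8718 ≈ 0.701

0.701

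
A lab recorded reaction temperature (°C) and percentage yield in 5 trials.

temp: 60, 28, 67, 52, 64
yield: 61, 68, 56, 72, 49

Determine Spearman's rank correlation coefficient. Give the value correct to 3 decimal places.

-0.800

Rank temp: 3, 1, 5, 2, 4
Rank yield: 3, 4, 2, 5, 1
d = rank(temp) − rank(yield): 0, -3, 3, -3, 3; Σd² = 36
ρ = 1 − 6Σd² / [n(n²−1)] = 1 − 6×36 / (5×24) = 1 − 216/120 ≈ -0.800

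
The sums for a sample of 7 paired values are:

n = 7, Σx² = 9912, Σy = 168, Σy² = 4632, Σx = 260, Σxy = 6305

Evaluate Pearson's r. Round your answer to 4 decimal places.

0.1662

r = (nΣxy − ΣxΣy) / √[(nΣx² − (Σx)²)(nΣy² − (Σy)²)]
Numerator: 7×6305 − 260×168 = 455
Denominator: √[(69384 − 67600)(32424 − 28224)] = √[1784 × 4200] = 2737.2979
r = 455 / 2737.2979 ≈ 0.1662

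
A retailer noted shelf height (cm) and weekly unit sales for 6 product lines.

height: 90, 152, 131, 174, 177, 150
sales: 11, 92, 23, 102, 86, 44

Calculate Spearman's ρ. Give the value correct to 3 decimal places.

0.829

Rank height: 1, 4, 2, 5, 6, 3
Rank sales: 1, 5, 2, 6, 4, 3
d = rank(height) − rank(sales): 0, -1, 0, -1, 2, 0; Σd² = 6
ρ = 1 − 6Σd² / [n(n²−1)] = 1 − 6×6 / (6×35) = 1 − 36/210 ≈ 0.829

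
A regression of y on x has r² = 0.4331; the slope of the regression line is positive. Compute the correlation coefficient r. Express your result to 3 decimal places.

0.658

|r| = √0.4331 = 0.658
The association is positive, so r = 0.658.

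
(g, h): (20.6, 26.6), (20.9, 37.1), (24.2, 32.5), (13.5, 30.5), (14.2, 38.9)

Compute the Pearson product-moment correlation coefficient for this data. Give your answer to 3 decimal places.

n = 5, Σg = 93.4, Σh = 165.6, Σg² = 1830.7, Σh² = 5583.68, Σgh = 3073.98
nΣgh − ΣgΣh = 15369.9 − 15467.04 = -97.14
nΣg² − (Σg)² = 9153.5 − 8723.56 = 429.94; nΣh² − (Σh)² = 27918.4 − 27423.36 = 495.04
r = -97.14 / √(429.94 × 495.04) = -97.14 / 461.3431 ≈ -0.211

-0.211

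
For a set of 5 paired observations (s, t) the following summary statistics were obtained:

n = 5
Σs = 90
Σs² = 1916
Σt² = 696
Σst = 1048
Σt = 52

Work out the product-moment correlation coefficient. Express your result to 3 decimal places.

r = (nΣst − ΣsΣt) / √[(nΣs² − (Σs)²)(nΣt² − (Σt)²)]
Numerator: 5×1048 − 90×52 = 560
Denominator: √[(9580 − 8100)(3480 − 2704)] = √[1480 × 776] = 1071.6716
r = 560 / 1071.6716 ≈ 0.523

0.523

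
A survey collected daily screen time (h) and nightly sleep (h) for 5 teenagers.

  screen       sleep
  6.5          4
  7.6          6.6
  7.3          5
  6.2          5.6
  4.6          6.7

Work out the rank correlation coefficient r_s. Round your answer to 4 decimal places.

Rank screen: 3, 5, 4, 2, 1
Rank sleep: 1, 4, 2, 3, 5
d = rank(screen) − rank(sleep): 2, 1, 2, -1, -4; Σd² = 26
ρ = 1 − 6Σd² / [n(n²−1)] = 1 − 6×26 / (5×24) = 1 − 156/120 ≈ -0.3000

-0.3000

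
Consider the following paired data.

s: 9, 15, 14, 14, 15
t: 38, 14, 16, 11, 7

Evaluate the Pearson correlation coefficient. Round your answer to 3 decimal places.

-0.965

n = 5, Σs = 67, Σt = 86, Σs² = 923, Σt² = 2066, Σst = 1035
nΣst − ΣsΣt = 5175 − 5762 = -587
nΣs² − (Σs)² = 4615 − 4489 = 126; nΣt² − (Σt)² = 10330 − 7396 = 2934
r = -587 / √(126 × 2934) = -587 / 608.0164 ≈ -0.965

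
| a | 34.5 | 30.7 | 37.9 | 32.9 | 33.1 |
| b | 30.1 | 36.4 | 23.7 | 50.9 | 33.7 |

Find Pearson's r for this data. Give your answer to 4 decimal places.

n = 5, Σa = 169.1, Σb = 174.8, Σa² = 5747.17, Σb² = 6519.16, Σab = 5844.24
nΣab − ΣaΣb = 29221.2 − 29558.68 = -337.48
nΣa² − (Σa)² = 28735.85 − 28594.81 = 141.04; nΣb² − (Σb)² = 32595.8 − 30555.04 = 2040.76
r = -337.48 / √(141.04 × 2040.76) = -337.48 / 536.4968 ≈ -0.6290

-0.6290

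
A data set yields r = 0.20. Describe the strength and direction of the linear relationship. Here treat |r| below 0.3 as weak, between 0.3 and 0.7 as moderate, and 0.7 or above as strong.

r = 0.20 > 0 so the relationship is positive.
|r| = 0.20, which falls in the weak range.

weak positive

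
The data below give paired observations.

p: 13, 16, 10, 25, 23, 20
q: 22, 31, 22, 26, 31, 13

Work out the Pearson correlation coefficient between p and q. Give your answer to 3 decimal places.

0.197

n = 6, Σp = 107, Σq = 145, Σp² = 2079, Σq² = 3735, Σpq = 2625
nΣpq − ΣpΣq = 15750 − 15515 = 235
nΣp² − (Σp)² = 12474 − 11449 = 1025; nΣq² − (Σq)² = 22410 − 21025 = 1385
r = 235 / √(1025 × 1385) = 235 / 1191.4802 ≈ 0.197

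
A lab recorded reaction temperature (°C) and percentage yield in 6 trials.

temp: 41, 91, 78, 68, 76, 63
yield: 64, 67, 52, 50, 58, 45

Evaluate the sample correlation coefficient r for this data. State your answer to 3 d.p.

n = 6, Σx = 417, Σy = 336, Σx² = 30415, Σy² = 19178, Σxy = 23420
nΣxy − ΣxΣy = 140520 − 140112 = 408
nΣx² − (Σx)² = 182490 − 173889 = 8601; nΣy² − (Σy)² = 115068 − 112896 = 2172
r = 408 / √(8601 × 2172) = 408 / 4322.1953 ≈ 0.094

0.094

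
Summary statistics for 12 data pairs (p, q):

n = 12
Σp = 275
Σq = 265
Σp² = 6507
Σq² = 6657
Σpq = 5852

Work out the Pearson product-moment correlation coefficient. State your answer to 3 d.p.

r = (nΣpq − ΣpΣq) / √[(nΣp² − (Σp)²)(nΣq² − (Σq)²)]
Numerator: 12×5852 − 275×265 = -2651
Denominator: √[(78084 − 75625)(79884 − 70225)] = √[2459 × 9659] = 4873.5491
r = -2651 / 4873.5491 ≈ -0.544

-0.544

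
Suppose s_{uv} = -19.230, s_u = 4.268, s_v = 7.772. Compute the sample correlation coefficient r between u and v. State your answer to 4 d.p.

r = Cov(u,v) / (s_u · s_v) = -19.230 / (4.268 × 7.772)
  = -19.230 / 33.1709 ≈ -0.5797

-0.5797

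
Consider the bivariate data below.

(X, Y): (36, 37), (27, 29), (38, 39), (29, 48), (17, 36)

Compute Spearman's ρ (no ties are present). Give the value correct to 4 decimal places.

0.6000

Rank X: 4, 2, 5, 3, 1
Rank Y: 3, 1, 4, 5, 2
d = rank(X) − rank(Y): 1, 1, 1, -2, -1; Σd² = 8
ρ = 1 − 6Σd² / [n(n²−1)] = 1 − 6×8 / (5×24) = 1 − 48/120 ≈ 0.6000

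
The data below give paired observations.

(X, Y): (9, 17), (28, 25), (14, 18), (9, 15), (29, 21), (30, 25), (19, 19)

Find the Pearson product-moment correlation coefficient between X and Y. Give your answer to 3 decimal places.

n = 7, ΣX = 138, ΣY = 140, ΣX² = 3244, ΣY² = 2890, ΣXY = 2960
nΣXY − ΣXΣY = 20720 − 19320 = 1400
nΣX² − (ΣX)² = 22708 − 19044 = 3664; nΣY² − (ΣY)² = 20230 − 19600 = 630
r = 1400 / √(3664 × 630) = 1400 / 1519.3156 ≈ 0.921

0.921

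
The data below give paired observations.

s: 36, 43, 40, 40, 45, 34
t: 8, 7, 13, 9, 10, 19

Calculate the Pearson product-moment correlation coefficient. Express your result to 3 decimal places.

n = 6, Σs = 238, Σt = 66, Σs² = 9526, Σt² = 824, Σst = 2565
nΣst − ΣsΣt = 15390 − 15708 = -318
nΣs² − (Σs)² = 57156 − 56644 = 512; nΣt² − (Σt)² = 4944 − 4356 = 588
r = -318 / √(512 × 588) = -318 / 548.6857 ≈ -0.580

-0.580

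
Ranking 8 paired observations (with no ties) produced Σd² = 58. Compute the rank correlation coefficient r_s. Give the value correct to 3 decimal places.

0.310

ρ = 1 − 6Σd² / [n(n²−1)] = 1 − 6×58 / (8×63)
  = 1 − 348/504 = 1 − 0.6905 ≈ 0.310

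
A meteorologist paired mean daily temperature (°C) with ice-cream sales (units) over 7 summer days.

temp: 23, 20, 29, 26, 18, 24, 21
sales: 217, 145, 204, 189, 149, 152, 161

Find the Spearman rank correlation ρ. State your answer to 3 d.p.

Rank temp: 4, 2, 7, 6, 1, 5, 3
Rank sales: 7, 1, 6, 5, 2, 3, 4
d = rank(temp) − rank(sales): -3, 1, 1, 1, -1, 2, -1; Σd² = 18
ρ = 1 − 6Σd² / [n(n²−1)] = 1 − 6×18 / (7×48) = 1 − 108/336 ≈ 0.679

0.679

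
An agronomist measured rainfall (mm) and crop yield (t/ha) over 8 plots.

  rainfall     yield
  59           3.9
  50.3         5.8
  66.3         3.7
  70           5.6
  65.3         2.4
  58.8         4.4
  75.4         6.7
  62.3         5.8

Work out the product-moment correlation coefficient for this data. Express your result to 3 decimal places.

0.156

n = 8, Σx = 507.4, Σy = 38.3, Σx² = 32594.76, Σy² = 197.55, Σxy = 2441.11
nΣxy − ΣxΣy = 19528.88 − 19433.42 = 95.46
nΣx² − (Σx)² = 260758.08 − 257454.76 = 3303.32; nΣy² − (Σy)² = 1580.4 − 1466.89 = 113.51
r = 95.46 / √(3303.32 × 113.51) = 95.46 / 612.3397 ≈ 0.156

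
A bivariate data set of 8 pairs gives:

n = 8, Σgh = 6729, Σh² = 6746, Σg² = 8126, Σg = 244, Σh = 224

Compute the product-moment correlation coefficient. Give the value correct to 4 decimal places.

-0.1809

r = (nΣgh − ΣgΣh) / √[(nΣg² − (Σg)²)(nΣh² − (Σh)²)]
Numerator: 8×6729 − 244×224 = -824
Denominator: √[(65008 − 59536)(53968 − 50176)] = √[5472 × 3792] = 4555.1975
r = -824 / 4555.1975 ≈ -0.1809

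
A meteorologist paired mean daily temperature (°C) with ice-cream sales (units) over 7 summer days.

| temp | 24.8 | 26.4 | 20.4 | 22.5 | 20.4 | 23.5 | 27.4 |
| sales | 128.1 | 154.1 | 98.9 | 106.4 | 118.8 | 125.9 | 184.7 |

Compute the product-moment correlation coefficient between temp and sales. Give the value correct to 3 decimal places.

n = 7, Σx = 165.4, Σy = 916.9, Σx² = 3953.58, Σy² = 125336.93, Σxy = 22099.63
nΣxy − ΣxΣy = 154697.41 − 151655.26 = 3042.15
nΣx² − (Σx)² = 27675.06 − 27357.16 = 317.9; nΣy² − (Σy)² = 877358.51 − 840705.61 = 36652.9
r = 3042.15 / √(317.9 × 36652.9) = 3042.15 / 3413.4963 ≈ 0.891

0.891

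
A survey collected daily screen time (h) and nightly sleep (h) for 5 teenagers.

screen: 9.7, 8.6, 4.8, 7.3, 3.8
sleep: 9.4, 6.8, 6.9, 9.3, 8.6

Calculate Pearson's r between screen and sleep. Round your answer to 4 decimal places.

n = 5, Σx = 34.2, Σy = 41, Σx² = 258.82, Σy² = 342.66, Σxy = 283.35
nΣxy − ΣxΣy = 1416.75 − 1402.2 = 14.55
nΣx² − (Σx)² = 1294.1 − 1169.64 = 124.46; nΣy² − (Σy)² = 1713.3 − 1681 = 32.3
r = 14.55 / √(124.46 × 32.3) = 14.55 / 63.4039 ≈ 0.2295

0.2295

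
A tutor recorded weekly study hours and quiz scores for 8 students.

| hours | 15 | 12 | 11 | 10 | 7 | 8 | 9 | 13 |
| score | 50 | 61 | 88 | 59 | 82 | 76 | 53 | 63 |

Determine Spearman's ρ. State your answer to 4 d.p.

-0.4286

Rank hours: 8, 6, 5, 4, 1, 2, 3, 7
Rank score: 1, 4, 8, 3, 7, 6, 2, 5
d = rank(hours) − rank(score): 7, 2, -3, 1, -6, -4, 1, 2; Σd² = 120
ρ = 1 − 6Σd² / [n(n²−1)] = 1 − 6×120 / (8×63) = 1 − 720/504 ≈ -0.4286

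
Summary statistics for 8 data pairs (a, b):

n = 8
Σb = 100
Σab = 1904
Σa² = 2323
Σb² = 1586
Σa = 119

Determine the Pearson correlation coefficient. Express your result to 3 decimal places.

r = (nΣab − ΣaΣb) / √[(nΣa² − (Σa)²)(nΣb² − (Σb)²)]
Numerator: 8×1904 − 119×100 = 3332
Denominator: √[(18584 − 14161)(12688 − 10000)] = √[4423 × 2688] = 3448.0464
r = 3332 / 3448.0464 ≈ 0.966

0.966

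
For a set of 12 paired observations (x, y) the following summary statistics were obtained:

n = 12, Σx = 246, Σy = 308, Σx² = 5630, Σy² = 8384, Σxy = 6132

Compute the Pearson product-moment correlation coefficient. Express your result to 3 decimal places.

-0.343

r = (nΣxy − ΣxΣy) / √[(nΣx² − (Σx)²)(nΣy² − (Σy)²)]
Numerator: 12×6132 − 246×308 = -2184
Denominator: √[(67560 − 60516)(100608 − 94864)] = √[7044 × 5744] = 6360.8754
r = -2184 / 6360.8754 ≈ -0.343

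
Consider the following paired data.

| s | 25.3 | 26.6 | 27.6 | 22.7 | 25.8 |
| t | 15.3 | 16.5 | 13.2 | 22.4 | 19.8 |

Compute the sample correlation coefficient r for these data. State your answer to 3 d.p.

-0.842

n = 5, Σs = 128, Σt = 87.2, Σs² = 3290.34, Σt² = 1574.38, Σst = 2209.63
nΣst − ΣsΣt = 11048.15 − 11161.6 = -113.45
nΣs² − (Σs)² = 16451.7 − 16384 = 67.7; nΣt² − (Σt)² = 7871.9 − 7603.84 = 268.06
r = -113.45 / √(67.7 × 268.06) = -113.45 / 134.7133 ≈ -0.842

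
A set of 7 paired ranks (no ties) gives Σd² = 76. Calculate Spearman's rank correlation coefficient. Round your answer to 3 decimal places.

-0.357

ρ = 1 − 6Σd² / [n(n²−1)] = 1 − 6×76 / (7×48)
  = 1 − 456/336 = 1 − 1.3571 ≈ -0.357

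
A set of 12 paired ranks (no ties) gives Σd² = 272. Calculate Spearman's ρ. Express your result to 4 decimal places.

ρ = 1 − 6Σd² / [n(n²−1)] = 1 − 6×272 / (12×143)
  = 1 − 1632/1716 = 1 − 0.95105 ≈ 0.0490

0.0490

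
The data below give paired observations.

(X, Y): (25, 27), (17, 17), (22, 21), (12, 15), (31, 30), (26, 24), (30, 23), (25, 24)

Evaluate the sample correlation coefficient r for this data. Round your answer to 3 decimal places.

n = 8, ΣX = 188, ΣY = 181, ΣX² = 4704, ΣY² = 4265, ΣXY = 4450
nΣXY − ΣXΣY = 35600 − 34028 = 1572
nΣX² − (ΣX)² = 37632 − 35344 = 2288; nΣY² − (ΣY)² = 34120 − 32761 = 1359
r = 1572 / √(2288 × 1359) = 1572 / 1763.3468 ≈ 0.891

0.891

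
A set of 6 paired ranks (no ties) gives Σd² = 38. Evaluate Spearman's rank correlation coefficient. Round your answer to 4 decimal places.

ρ = 1 − 6Σd² / [n(n²−1)] = 1 − 6×38 / (6×35)
  = 1 − 228/210 = 1 − 1.08571 ≈ -0.0857

-0.0857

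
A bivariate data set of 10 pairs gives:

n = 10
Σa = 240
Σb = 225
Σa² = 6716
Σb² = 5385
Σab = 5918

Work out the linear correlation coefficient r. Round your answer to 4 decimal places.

r = (nΣab − ΣaΣb) / √[(nΣa² − (Σa)²)(nΣb² − (Σb)²)]
Numerator: 10×5918 − 240×225 = 5180
Denominator: √[(67160 − 57600)(53850 − 50625)] = √[9560 × 3225] = 5552.5670
r = 5180 / 5552.5670 ≈ 0.9329

0.9329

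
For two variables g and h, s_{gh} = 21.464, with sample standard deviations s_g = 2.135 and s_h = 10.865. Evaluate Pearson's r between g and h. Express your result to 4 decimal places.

r = Cov(g,h) / (s_g · s_h) = 21.464 / (2.135 × 10.865)
  = 21.464 / 23.1968 ≈ 0.9253

0.9253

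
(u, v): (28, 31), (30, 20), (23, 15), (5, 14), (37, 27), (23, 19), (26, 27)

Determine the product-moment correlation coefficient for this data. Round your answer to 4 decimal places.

n = 7, Σu = 172, Σv = 153, Σu² = 4812, Σv² = 3601, Σuv = 4021
nΣuv − ΣuΣv = 28147 − 26316 = 1831
nΣu² − (Σu)² = 33684 − 29584 = 4100; nΣv² − (Σv)² = 25207 − 23409 = 1798
r = 1831 / √(4100 × 1798) = 1831 / 2715.1059 ≈ 0.6744

0.6744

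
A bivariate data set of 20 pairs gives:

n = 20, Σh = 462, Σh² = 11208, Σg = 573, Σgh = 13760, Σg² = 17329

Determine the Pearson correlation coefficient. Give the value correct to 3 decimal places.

0.749

r = (nΣgh − ΣgΣh) / √[(nΣg² − (Σg)²)(nΣh² − (Σh)²)]
Numerator: 20×13760 − 573×462 = 10474
Denominator: √[(346580 − 328329)(224160 − 213444)] = √[18251 × 10716] = 13984.9103
r = 10474 / 13984.9103 ≈ 0.749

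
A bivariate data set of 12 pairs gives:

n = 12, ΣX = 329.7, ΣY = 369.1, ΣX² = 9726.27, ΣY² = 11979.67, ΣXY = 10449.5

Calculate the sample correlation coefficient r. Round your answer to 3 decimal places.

r = (nΣXY − ΣXΣY) / √[(nΣX² − (ΣX)²)(nΣY² − (ΣY)²)]
Numerator: 12×10449.5 − 329.7×369.1 = 3701.73
Denominator: √[(116715.24 − 108702.09)(143756.04 − 136234.81)] = √[8013.15 × 7521.23] = 7763.2947
r = 3701.73 / 7763.2947 ≈ 0.477

0.477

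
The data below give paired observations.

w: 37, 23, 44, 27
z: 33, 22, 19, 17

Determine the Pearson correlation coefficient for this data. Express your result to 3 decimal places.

0.205

n = 4, Σw = 131, Σz = 91, Σw² = 4563, Σz² = 2223, Σwz = 3022
nΣwz − ΣwΣz = 12088 − 11921 = 167
nΣw² − (Σw)² = 18252 − 17161 = 1091; nΣz² − (Σz)² = 8892 − 8281 = 611
r = 167 / √(1091 × 611) = 167 / 816.4564 ≈ 0.205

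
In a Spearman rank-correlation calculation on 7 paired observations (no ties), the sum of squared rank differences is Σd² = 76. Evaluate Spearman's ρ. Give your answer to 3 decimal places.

ρ = 1 − 6Σd² / [n(n²−1)] = 1 − 6×76 / (7×48)
  = 1 − 456/336 = 1 − 1.3571 ≈ -0.357

-0.357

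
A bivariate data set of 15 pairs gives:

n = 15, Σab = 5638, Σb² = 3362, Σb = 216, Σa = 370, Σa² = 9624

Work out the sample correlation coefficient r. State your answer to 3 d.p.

r = (nΣab − ΣaΣb) / √[(nΣa² − (Σa)²)(nΣb² − (Σb)²)]
Numerator: 15×5638 − 370×216 = 4650
Denominator: √[(144360 − 136900)(50430 − 46656)] = √[7460 × 3774] = 5306.0381
r = 4650 / 5306.0381 ≈ 0.876

0.876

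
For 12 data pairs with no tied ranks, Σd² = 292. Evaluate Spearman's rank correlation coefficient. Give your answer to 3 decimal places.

ρ = 1 − 6Σd² / [n(n²−1)] = 1 − 6×292 / (12×143)
  = 1 − 1752/1716 = 1 − 1.0210 ≈ -0.021

-0.021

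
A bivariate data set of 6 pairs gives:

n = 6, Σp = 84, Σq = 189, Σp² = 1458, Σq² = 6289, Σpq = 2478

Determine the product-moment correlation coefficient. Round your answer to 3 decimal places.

-0.546

r = (nΣpq − ΣpΣq) / √[(nΣp² − (Σp)²)(nΣq² − (Σq)²)]
Numerator: 6×2478 − 84×189 = -1008
Denominator: √[(8748 − 7056)(37734 − 35721)] = √[1692 × 2013] = 1845.5341
r = -1008 / 1845.5341 ≈ -0.546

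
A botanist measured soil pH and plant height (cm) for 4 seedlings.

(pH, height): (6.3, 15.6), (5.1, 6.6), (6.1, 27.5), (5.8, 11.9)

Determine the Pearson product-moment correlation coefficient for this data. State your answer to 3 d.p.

n = 4, Σx = 23.3, Σy = 61.6, Σx² = 136.55, Σy² = 1184.78, Σxy = 368.71
nΣxy − ΣxΣy = 1474.84 − 1435.28 = 39.56
nΣx² − (Σx)² = 546.2 − 542.89 = 3.31; nΣy² − (Σy)² = 4739.12 − 3794.56 = 944.56
r = 39.56 / √(3.31 × 944.56) = 39.56 / 55.9151 ≈ 0.708

0.708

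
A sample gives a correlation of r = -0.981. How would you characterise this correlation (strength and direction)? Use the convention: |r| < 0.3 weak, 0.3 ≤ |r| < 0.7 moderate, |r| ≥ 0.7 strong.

r = -0.981 < 0 so the relationship is negative.
|r| = 0.981, which falls in the strong range.

strong negative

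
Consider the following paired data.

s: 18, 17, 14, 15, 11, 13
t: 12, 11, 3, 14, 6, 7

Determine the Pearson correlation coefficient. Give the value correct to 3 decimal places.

0.644

n = 6, Σs = 88, Σt = 53, Σs² = 1324, Σt² = 555, Σst = 812
nΣst − ΣsΣt = 4872 − 4664 = 208
nΣs² − (Σs)² = 7944 − 7744 = 200; nΣt² − (Σt)² = 3330 − 2809 = 521
r = 208 / √(200 × 521) = 208 / 322.8002 ≈ 0.644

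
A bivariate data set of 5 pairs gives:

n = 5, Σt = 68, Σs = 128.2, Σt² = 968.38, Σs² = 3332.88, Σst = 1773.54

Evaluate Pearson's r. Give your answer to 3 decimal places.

0.672

r = (nΣst − ΣsΣt) / √[(nΣs² − (Σs)²)(nΣt² − (Σt)²)]
Numerator: 5×1773.54 − 128.2×68 = 150.1
Denominator: √[(16664.4 − 16435.24)(4841.9 − 4624)] = √[229.16 × 217.9] = 223.4591
r = 150.1 / 223.4591 ≈ 0.672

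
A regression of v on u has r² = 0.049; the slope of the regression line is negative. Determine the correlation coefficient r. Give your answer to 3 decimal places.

-0.221

|r| = √0.049 = 0.221
The association is negative, so r = −0.221.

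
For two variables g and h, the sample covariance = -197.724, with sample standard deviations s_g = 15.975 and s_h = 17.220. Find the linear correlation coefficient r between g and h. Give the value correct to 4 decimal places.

r = Cov(g,h) / (s_g · s_h) = -197.724 / (15.975 × 17.220)
  = -197.724 / 275.0895 ≈ -0.7188

-0.7188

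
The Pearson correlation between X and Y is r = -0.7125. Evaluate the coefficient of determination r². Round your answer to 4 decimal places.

r² = (-0.7125)² = 0.5077

0.5077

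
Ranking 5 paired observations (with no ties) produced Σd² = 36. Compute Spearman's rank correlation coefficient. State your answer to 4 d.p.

-0.8000

ρ = 1 − 6Σd² / [n(n²−1)] = 1 − 6×36 / (5×24)
  = 1 − 216/120 = 1 − 1.80000 ≈ -0.8000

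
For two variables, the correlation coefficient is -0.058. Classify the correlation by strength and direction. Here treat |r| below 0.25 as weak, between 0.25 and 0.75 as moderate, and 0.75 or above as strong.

r = -0.058 < 0 so the relationship is negative.
|r| = 0.058, which falls in the weak range.

weak negative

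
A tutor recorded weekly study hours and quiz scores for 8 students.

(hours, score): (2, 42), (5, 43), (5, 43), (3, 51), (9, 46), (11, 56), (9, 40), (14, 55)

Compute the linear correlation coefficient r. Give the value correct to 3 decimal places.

n = 8, Σx = 58, Σy = 376, Σx² = 542, Σy² = 17940, Σxy = 2827
nΣxy − ΣxΣy = 22616 − 21808 = 808
nΣx² − (Σx)² = 4336 − 3364 = 972; nΣy² − (Σy)² = 143520 − 141376 = 2144
r = 808 / √(972 × 2144) = 808 / 1443.5955 ≈ 0.560

0.560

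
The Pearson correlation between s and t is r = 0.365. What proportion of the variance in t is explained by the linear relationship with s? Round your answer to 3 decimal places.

0.133

r² = (0.365)² = 0.133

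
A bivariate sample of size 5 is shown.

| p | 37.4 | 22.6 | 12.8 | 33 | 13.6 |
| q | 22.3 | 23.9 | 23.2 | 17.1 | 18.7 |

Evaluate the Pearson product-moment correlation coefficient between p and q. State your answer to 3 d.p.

n = 5, Σp = 119.4, Σq = 105.2, Σp² = 3347.32, Σq² = 2248.84, Σpq = 2489.74
nΣpq − ΣpΣq = 12448.7 − 12560.88 = -112.18
nΣp² − (Σp)² = 16736.6 − 14256.36 = 2480.24; nΣq² − (Σq)² = 11244.2 − 11067.04 = 177.16
r = -112.18 / √(2480.24 × 177.16) = -112.18 / 662.8720 ≈ -0.169

-0.169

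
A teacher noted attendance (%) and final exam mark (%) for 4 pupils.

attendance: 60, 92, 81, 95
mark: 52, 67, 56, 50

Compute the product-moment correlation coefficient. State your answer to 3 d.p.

n = 4, Σx = 328, Σy = 225, Σx² = 27650, Σy² = 12829, Σxy = 18570
nΣxy − ΣxΣy = 74280 − 73800 = 480
nΣx² − (Σx)² = 110600 − 107584 = 3016; nΣy² − (Σy)² = 51316 − 50625 = 691
r = 480 / √(3016 × 691) = 480 / 1443.6260 ≈ 0.332

0.332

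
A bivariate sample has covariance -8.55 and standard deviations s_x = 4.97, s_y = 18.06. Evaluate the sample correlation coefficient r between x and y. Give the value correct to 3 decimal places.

r = Cov(x,y) / (s_x · s_y) = -8.55 / (4.97 × 18.06)
  = -8.55 / 89.7582 ≈ -0.095

-0.095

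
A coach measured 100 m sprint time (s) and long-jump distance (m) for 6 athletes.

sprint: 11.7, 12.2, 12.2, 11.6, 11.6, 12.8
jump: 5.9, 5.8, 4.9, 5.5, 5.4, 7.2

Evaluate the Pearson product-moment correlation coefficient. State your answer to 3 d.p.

0.645

n = 6, Σx = 72.1, Σy = 34.7, Σx² = 867.53, Σy² = 203.71, Σxy = 418.17
nΣxy − ΣxΣy = 2509.02 − 2501.87 = 7.15
nΣx² − (Σx)² = 5205.18 − 5198.41 = 6.77; nΣy² − (Σy)² = 1222.26 − 1204.09 = 18.17
r = 7.15 / √(6.77 × 18.17) = 7.15 / 11.0910 ≈ 0.645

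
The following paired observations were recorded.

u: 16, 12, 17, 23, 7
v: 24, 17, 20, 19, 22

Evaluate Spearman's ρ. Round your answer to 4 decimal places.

-0.2000

Rank u: 3, 2, 4, 5, 1
Rank v: 5, 1, 3, 2, 4
d = rank(u) − rank(v): -2, 1, 1, 3, -3; Σd² = 24
ρ = 1 − 6Σd² / [n(n²−1)] = 1 − 6×24 / (5×24) = 1 − 144/120 ≈ -0.2000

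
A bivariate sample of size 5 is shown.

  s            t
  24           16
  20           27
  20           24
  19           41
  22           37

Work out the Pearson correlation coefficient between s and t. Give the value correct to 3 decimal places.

n = 5, Σs = 105, Σt = 145, Σs² = 2221, Σt² = 4611, Σst = 2997
nΣst − ΣsΣt = 14985 − 15225 = -240
nΣs² − (Σs)² = 11105 − 11025 = 80; nΣt² − (Σt)² = 23055 − 21025 = 2030
r = -240 / √(80 × 2030) = -240 / 402.9888 ≈ -0.596

-0.596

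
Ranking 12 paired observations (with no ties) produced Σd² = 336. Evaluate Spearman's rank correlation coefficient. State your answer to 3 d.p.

ρ = 1 − 6Σd² / [n(n²−1)] = 1 − 6×336 / (12×143)
  = 1 − 2016/1716 = 1 − 1.1748 ≈ -0.175

-0.175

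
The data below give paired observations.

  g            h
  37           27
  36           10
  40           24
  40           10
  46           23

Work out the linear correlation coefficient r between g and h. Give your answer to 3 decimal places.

0.281

n = 5, Σg = 199, Σh = 94, Σg² = 7981, Σh² = 2034, Σgh = 3777
nΣgh − ΣgΣh = 18885 − 18706 = 179
nΣg² − (Σg)² = 39905 − 39601 = 304; nΣh² − (Σh)² = 10170 − 8836 = 1334
r = 179 / √(304 × 1334) = 179 / 636.8171 ≈ 0.281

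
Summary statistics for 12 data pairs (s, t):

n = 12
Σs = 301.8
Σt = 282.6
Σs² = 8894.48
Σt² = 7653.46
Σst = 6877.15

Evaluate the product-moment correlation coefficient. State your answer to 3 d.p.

-0.202

r = (nΣst − ΣsΣt) / √[(nΣs² − (Σs)²)(nΣt² − (Σt)²)]
Numerator: 12×6877.15 − 301.8×282.6 = -2762.88
Denominator: √[(106733.76 − 91083.24)(91841.52 − 79862.76)] = √[15650.52 × 11978.76] = 13692.1081
r = -2762.88 / 13692.1081 ≈ -0.202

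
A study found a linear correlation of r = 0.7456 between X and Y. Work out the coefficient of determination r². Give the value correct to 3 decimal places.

r² = (0.7456)² = 0.556

0.556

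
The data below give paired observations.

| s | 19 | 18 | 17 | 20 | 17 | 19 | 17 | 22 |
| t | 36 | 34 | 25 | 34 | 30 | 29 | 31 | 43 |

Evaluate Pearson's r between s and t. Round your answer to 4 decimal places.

n = 8, Σs = 149, Σt = 262, Σs² = 2797, Σt² = 8784, Σst = 4935
nΣst − ΣsΣt = 39480 − 39038 = 442
nΣs² − (Σs)² = 22376 − 22201 = 175; nΣt² − (Σt)² = 70272 − 68644 = 1628
r = 442 / √(175 × 1628) = 442 / 533.7602 ≈ 0.8281

0.8281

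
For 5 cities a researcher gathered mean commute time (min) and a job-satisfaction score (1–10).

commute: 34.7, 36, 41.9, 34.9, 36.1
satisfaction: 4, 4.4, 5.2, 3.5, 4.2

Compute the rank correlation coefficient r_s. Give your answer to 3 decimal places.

Rank commute: 1, 3, 5, 2, 4
Rank satisfaction: 2, 4, 5, 1, 3
d = rank(commute) − rank(satisfaction): -1, -1, 0, 1, 1; Σd² = 4
ρ = 1 − 6Σd² / [n(n²−1)] = 1 − 6×4 / (5×24) = 1 − 24/120 ≈ 0.800

0.800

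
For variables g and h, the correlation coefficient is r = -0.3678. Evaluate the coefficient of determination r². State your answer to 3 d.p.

0.135

r² = (-0.3678)² = 0.135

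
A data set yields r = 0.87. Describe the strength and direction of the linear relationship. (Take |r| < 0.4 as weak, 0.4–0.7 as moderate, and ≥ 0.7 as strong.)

strong positive

r = 0.87 > 0 so the relationship is positive.
|r| = 0.87, which falls in the strong range.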